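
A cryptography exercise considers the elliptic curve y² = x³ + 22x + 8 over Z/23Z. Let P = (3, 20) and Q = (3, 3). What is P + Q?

O

The two points share x = 3 and their y-coordinates satisfy 20 + 3 ≡ 0 (mod 23), so they are inverses. Their sum is O.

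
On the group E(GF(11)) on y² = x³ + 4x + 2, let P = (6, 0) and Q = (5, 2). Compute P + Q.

(4, 7)

(6, 0) + (5, 2). λ = (2 - 0)/(5 - 6) ≡ 2/10 mod 11. 10⁻¹ ≡ 10 (mod 11) since 10·10 = 100 ≡ 1, so λ ≡ 9.
  x = λ² - 6 - 5 = 81 - 11 ≡ 4; y = λ·(6 - 4) - 0 ≡ 7. → (4, 7)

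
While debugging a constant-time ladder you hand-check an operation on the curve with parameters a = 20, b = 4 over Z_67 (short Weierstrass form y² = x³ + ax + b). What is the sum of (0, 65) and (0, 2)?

O

The two points share x = 0 and their y-coordinates satisfy 65 + 2 ≡ 0 (mod 67), so they are inverses. Their sum is ∞.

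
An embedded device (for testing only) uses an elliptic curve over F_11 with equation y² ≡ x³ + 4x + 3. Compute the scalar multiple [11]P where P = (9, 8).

Repeated addition: build up to 11P.
2P: tangent at (9, 8): λ = (3·9² + 4)/(2·8) ≡ 5/5. 5⁻¹ ≡ 9 (mod 11) since 5·9 = 45 ≡ 1, so λ ≡ 5·9 ≡ 1.
  x = λ² - 9 - 9 = 1 - 18 ≡ 5; y = λ·(9 - 5) - 8 ≡ 7. → (5, 7)
3P: (5, 7) + (9, 8). λ = (8 - 7)/(9 - 5) ≡ 1/4 mod 11. 4⁻¹ ≡ 3 (mod 11), so λ ≡ 3.
  x = λ² - 5 - 9 = 9 - 14 ≡ 6; y = λ·(5 - 6) - 7 ≡ 1. → (6, 1)
4P: (6, 1) + (9, 8). λ = (8 - 1)/(9 - 6) ≡ 7/3 mod 11. 3⁻¹ ≡ 4 (mod 11), so λ ≡ 6.
  x = λ² - 6 - 9 = 36 - 15 ≡ 10; y = λ·(6 - 10) - 1 ≡ 8. → (10, 8)
5P: (10, 8) + (9, 8). λ = (8 - 8)/(9 - 10) ≡ 0/10 mod 11. 10⁻¹ ≡ 10 (mod 11) since 10·10 = 100 ≡ 1, so λ ≡ 0.
  x = λ² - 10 - 9 = 0 - 19 ≡ 3; y = λ·(10 - 3) - 8 ≡ 3. → (3, 3)
6P: (3, 3) + (9, 8). λ = (8 - 3)/(9 - 3) ≡ 5/6 mod 11. 6⁻¹ ≡ 2 (mod 11), so λ ≡ 10.
  x = λ² - 3 - 9 = 100 - 12 ≡ 0; y = λ·(3 - 0) - 3 ≡ 5. → (0, 5)
7P: (0, 5) + (9, 8). λ = (8 - 5)/(9 - 0) ≡ 3/9 mod 11. 9⁻¹ ≡ 5 (mod 11) since 9·5 = 45 ≡ 1, so λ ≡ 4.
  x = λ² - 0 - 9 = 16 - 9 ≡ 7; y = λ·(0 - 7) - 5 ≡ 0. → (7, 0)
8P: (7, 0) + (9, 8). λ = (8 - 0)/(9 - 7) ≡ 8/2 mod 11. 2⁻¹ ≡ 6 (mod 11) since 2·6 = 12 ≡ 1, so λ ≡ 4.
  x = λ² - 7 - 9 = 16 - 16 ≡ 0; y = λ·(7 - 0) - 0 ≡ 6. → (0, 6)
9P: (0, 6) + (9, 8). λ = (8 - 6)/(9 - 0) ≡ 2/9 mod 11. 9⁻¹ ≡ 5 (mod 11) since 9·5 = 45 ≡ 1, so λ ≡ 10.
  x = λ² - 0 - 9 = 100 - 9 ≡ 3; y = λ·(0 - 3) - 6 ≡ 8. → (3, 8)
10P: (3, 8) + (9, 8). λ = (8 - 8)/(9 - 3) ≡ 0/6 mod 11. 6⁻¹ ≡ 2 (mod 11) since 6·2 = 12 ≡ 1, so λ ≡ 0.
  x = λ² - 3 - 9 = 0 - 12 ≡ 10; y = λ·(3 - 10) - 8 ≡ 3. → (10, 3)
11P: (10, 3) + (9, 8). λ = (8 - 3)/(9 - 10) ≡ 5/10 mod 11. 10⁻¹ ≡ 10 (mod 11), so λ ≡ 6.
  x = λ² - 10 - 9 = 36 - 19 ≡ 6; y = λ·(10 - 6) - 3 ≡ 10. → (6, 10)

(6, 10)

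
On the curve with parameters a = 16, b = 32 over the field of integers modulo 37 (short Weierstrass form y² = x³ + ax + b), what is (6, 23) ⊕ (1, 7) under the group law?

(6, 23) + (1, 7). λ = (7 - 23)/(1 - 6) ≡ 21/32 mod 37. 32⁻¹ ≡ 22 (mod 37), so λ ≡ 18.
  x = λ² - 6 - 1 = 324 - 7 ≡ 21; y = λ·(6 - 21) - 23 ≡ 3. → (21, 3)

(21, 3)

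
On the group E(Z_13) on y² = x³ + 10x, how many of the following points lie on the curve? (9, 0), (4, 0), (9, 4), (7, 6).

(9, 0): 0² ≡ 0, rhs ≡ 0 → on.
(4, 0): 0² ≡ 0, rhs ≡ 0 → on.
(9, 4): 4² ≡ 3, rhs ≡ 0 → off.
(7, 6): 6² ≡ 10, rhs ≡ 10 → on.

3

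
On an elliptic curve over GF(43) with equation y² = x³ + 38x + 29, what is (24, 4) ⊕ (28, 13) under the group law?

(24, 4) + (28, 13). λ = (13 - 4)/(28 - 24) ≡ 9/4 mod 43. 4⁻¹ ≡ 11 (mod 43) since 4·11 = 44 ≡ 1, so λ ≡ 13.
  x = λ² - 24 - 28 = 169 - 52 ≡ 31; y = λ·(24 - 31) - 4 ≡ 34. → (31, 34)

(31, 34)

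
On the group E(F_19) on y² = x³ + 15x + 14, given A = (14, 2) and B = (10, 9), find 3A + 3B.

First 3A:
Repeated addition: build up to 3A.
2A: tangent at (14, 2): λ = (3·14² + 15)/(2·2) ≡ 14/4. 4⁻¹ ≡ 5 (mod 19), so λ ≡ 14·5 ≡ 13.
  x = λ² - 14 - 14 = 169 - 28 ≡ 8; y = λ·(14 - 8) - 2 ≡ 0. → (8, 0)
3A: (8, 0) + (14, 2). λ = (2 - 0)/(14 - 8) ≡ 2/6 mod 19. 6⁻¹ ≡ 16 (mod 19) since 6·16 = 96 ≡ 1, so λ ≡ 13.
  x = λ² - 8 - 14 = 169 - 22 ≡ 14; y = λ·(8 - 14) - 0 ≡ 17. → (14, 17)
3A = (14, 17).
Next 3B:
Repeated addition: build up to 3B.
2B: tangent at (10, 9): λ = (3·10² + 15)/(2·9) ≡ 11/18. 18⁻¹ ≡ 18 (mod 19), so λ ≡ 11·18 ≡ 8.
  x = λ² - 10 - 10 = 64 - 20 ≡ 6; y = λ·(10 - 6) - 9 ≡ 4. → (6, 4)
3B: (6, 4) + (10, 9). λ = (9 - 4)/(10 - 6) ≡ 5/4 mod 19. 4⁻¹ ≡ 5 (mod 19), so λ ≡ 6.
  x = λ² - 6 - 10 = 36 - 16 ≡ 1; y = λ·(6 - 1) - 4 ≡ 7. → (1, 7)
3B = (1, 7).
Finally 3A + 3B:
(14, 17) + (1, 7). λ = (7 - 17)/(1 - 14) ≡ 9/6 mod 19. 6⁻¹ ≡ 16 (mod 19) since 6·16 = 96 ≡ 1, so λ ≡ 11.
  x = λ² - 14 - 1 = 121 - 15 ≡ 11; y = λ·(14 - 11) - 17 ≡ 16. → (11, 16)

(11, 16)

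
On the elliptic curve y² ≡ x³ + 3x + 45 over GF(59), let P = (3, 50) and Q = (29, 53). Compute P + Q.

(47, 13)

(3, 50) + (29, 53). λ = (53 - 50)/(29 - 3) ≡ 3/26 mod 59. 26⁻¹ ≡ 25 (mod 59), so λ ≡ 16.
  x = λ² - 3 - 29 = 256 - 32 ≡ 47; y = λ·(3 - 47) - 50 ≡ 13. → (47, 13)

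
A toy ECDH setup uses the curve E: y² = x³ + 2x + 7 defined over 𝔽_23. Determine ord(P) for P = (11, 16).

7

2P: tangent at (11, 16): λ = (3·11² + 2)/(2·16) ≡ 20/9. 9⁻¹ ≡ 18 (mod 23), so λ ≡ 20·18 ≡ 15.
  x = λ² - 11 - 11 = 225 - 22 ≡ 19; y = λ·(11 - 19) - 16 ≡ 2. → (19, 2)
3P: (19, 2) + (11, 16). λ = (16 - 2)/(11 - 19) ≡ 14/15 mod 23. 15⁻¹ ≡ 20 (mod 23), so λ ≡ 4.
  x = λ² - 19 - 11 = 16 - 30 ≡ 9; y = λ·(19 - 9) - 2 ≡ 15. → (9, 15)
4P: (9, 15) + (11, 16). λ = (16 - 15)/(11 - 9) ≡ 1/2 mod 23. 2⁻¹ ≡ 12 (mod 23), so λ ≡ 12.
  x = λ² - 9 - 11 = 144 - 20 ≡ 9; y = λ·(9 - 9) - 15 ≡ 8. → (9, 8)
5P: (9, 8) + (11, 16). λ = (16 - 8)/(11 - 9) ≡ 8/2 mod 23. 2⁻¹ ≡ 12 (mod 23) since 2·12 = 24 ≡ 1, so λ ≡ 4.
  x = λ² - 9 - 11 = 16 - 20 ≡ 19; y = λ·(9 - 19) - 8 ≡ 21. → (19, 21)
6P: (19, 21) + (11, 16). λ = (16 - 21)/(11 - 19) ≡ 18/15 mod 23. 15⁻¹ ≡ 20 (mod 23), so λ ≡ 15.
  x = λ² - 19 - 11 = 225 - 30 ≡ 11; y = λ·(19 - 11) - 21 ≡ 7. → (11, 7)
7P: (11, 7) + (11, 16): same x and y₁ ≡ -y₂, so the sum is the point at infinity.
7P = the point at infinity, so the order is 7.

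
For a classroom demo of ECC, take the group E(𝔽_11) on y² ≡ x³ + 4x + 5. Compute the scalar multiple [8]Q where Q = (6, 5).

O

Repeated addition: build up to 8Q.
2Q: tangent at (6, 5): λ = (3·6² + 4)/(2·5) ≡ 2/10. 10⁻¹ ≡ 10 (mod 11), so λ ≡ 2·10 ≡ 9.
  x = λ² - 6 - 6 = 81 - 12 ≡ 3; y = λ·(6 - 3) - 5 ≡ 0. → (3, 0)
3Q: (3, 0) + (6, 5). λ = (5 - 0)/(6 - 3) ≡ 5/3 mod 11. 3⁻¹ ≡ 4 (mod 11), so λ ≡ 9.
  x = λ² - 3 - 6 = 81 - 9 ≡ 6; y = λ·(3 - 6) - 0 ≡ 6. → (6, 6)
4Q: (6, 6) + (6, 5): same x and y₁ ≡ -y₂, so the sum is 𝒪.
5Q: 𝒪 + (6, 5) = (6, 5) (identity).
6Q: tangent at (6, 5): λ = (3·6² + 4)/(2·5) ≡ 2/10. 10⁻¹ ≡ 10 (mod 11) since 10·10 = 100 ≡ 1, so λ ≡ 2·10 ≡ 9.
  x = λ² - 6 - 6 = 81 - 12 ≡ 3; y = λ·(6 - 3) - 5 ≡ 0. → (3, 0)
7Q: (3, 0) + (6, 5). λ = (5 - 0)/(6 - 3) ≡ 5/3 mod 11. 3⁻¹ ≡ 4 (mod 11), so λ ≡ 9.
  x = λ² - 3 - 6 = 81 - 9 ≡ 6; y = λ·(3 - 6) - 0 ≡ 6. → (6, 6)
8Q: (6, 6) + (6, 5): same x and y₁ ≡ -y₂, so the sum is 𝒪.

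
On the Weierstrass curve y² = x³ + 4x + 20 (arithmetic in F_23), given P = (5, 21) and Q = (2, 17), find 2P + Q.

O

First 2P:
Repeated addition: build up to 2P.
2P: tangent at (5, 21): λ = (3·5² + 4)/(2·21) ≡ 10/19. 19⁻¹ ≡ 17 (mod 23) since 19·17 = 323 ≡ 1, so λ ≡ 10·17 ≡ 9.
  x = λ² - 5 - 5 = 81 - 10 ≡ 2; y = λ·(5 - 2) - 21 ≡ 6. → (2, 6)
2P = (2, 6).
Finally 2P + Q:
(2, 6) + (2, 17): same x and y₁ ≡ -y₂, so the sum is O.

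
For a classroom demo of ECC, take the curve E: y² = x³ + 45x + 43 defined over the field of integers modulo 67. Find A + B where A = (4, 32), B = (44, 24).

(4, 32) + (44, 24). λ = (24 - 32)/(44 - 4) ≡ 59/40 mod 67. 40⁻¹ ≡ 62 (mod 67), so λ ≡ 40.
  x = λ² - 4 - 44 = 1600 - 48 ≡ 11; y = λ·(4 - 11) - 32 ≡ 23. → (11, 23)

(11, 23)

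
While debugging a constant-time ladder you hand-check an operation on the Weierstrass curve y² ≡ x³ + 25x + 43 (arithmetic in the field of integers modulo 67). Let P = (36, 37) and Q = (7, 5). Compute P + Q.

(39, 29)

(36, 37) + (7, 5). λ = (5 - 37)/(7 - 36) ≡ 35/38 mod 67. 38⁻¹ ≡ 30 (mod 67), so λ ≡ 45.
  x = λ² - 36 - 7 = 2025 - 43 ≡ 39; y = λ·(36 - 39) - 37 ≡ 29. → (39, 29)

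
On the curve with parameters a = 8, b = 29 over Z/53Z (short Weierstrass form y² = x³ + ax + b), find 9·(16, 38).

Write P = (16, 38).
Double-and-add on 9 = (1001)₂. Start with P = (16, 38) for the leading 1-bit.
double: tangent at (16, 38): λ = (3·16² + 8)/(2·38) ≡ 34/23. 23⁻¹ ≡ 30 (mod 53) since 23·30 = 690 ≡ 1, so λ ≡ 34·30 ≡ 13.
  x = λ² - 16 - 16 = 169 - 32 ≡ 31; y = λ·(16 - 31) - 38 ≡ 32. → (31, 32)
double: tangent at (31, 32): λ = (3·31² + 8)/(2·32) ≡ 29/11. 11⁻¹ ≡ 29 (mod 53) since 11·29 = 319 ≡ 1, so λ ≡ 29·29 ≡ 46.
  x = λ² - 31 - 31 = 2116 - 62 ≡ 40; y = λ·(31 - 40) - 32 ≡ 31. → (40, 31)
double: tangent at (40, 31): λ = (3·40² + 8)/(2·31) ≡ 38/9. 9⁻¹ ≡ 6 (mod 53), so λ ≡ 38·6 ≡ 16.
  x = λ² - 40 - 40 = 256 - 80 ≡ 17; y = λ·(40 - 17) - 31 ≡ 19. → (17, 19)
add P: (17, 19) + (16, 38). λ = (38 - 19)/(16 - 17) ≡ 19/52 mod 53. 52⁻¹ ≡ 52 (mod 53), so λ ≡ 34.
  x = λ² - 17 - 16 = 1156 - 33 ≡ 10; y = λ·(17 - 10) - 19 ≡ 7. → (10, 7)

(10, 7)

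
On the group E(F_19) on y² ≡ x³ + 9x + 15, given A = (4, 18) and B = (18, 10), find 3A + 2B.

First 3A:
Repeated addition: build up to 3A.
2A: tangent at (4, 18): λ = (3·4² + 9)/(2·18) ≡ 0/17. 17⁻¹ ≡ 9 (mod 19), so λ ≡ 0·9 ≡ 0.
  x = λ² - 4 - 4 = 0 - 8 ≡ 11; y = λ·(4 - 11) - 18 ≡ 1. → (11, 1)
3A: (11, 1) + (4, 18). λ = (18 - 1)/(4 - 11) ≡ 17/12 mod 19. 12⁻¹ ≡ 8 (mod 19), so λ ≡ 3.
  x = λ² - 11 - 4 = 9 - 15 ≡ 13; y = λ·(11 - 13) - 1 ≡ 12. → (13, 12)
3A = (13, 12).
Next 2B:
Repeated addition: build up to 2B.
2B: tangent at (18, 10): λ = (3·18² + 9)/(2·10) ≡ 12/1. 1⁻¹ ≡ 1 (mod 19) since 1·1 = 1 ≡ 1, so λ ≡ 12·1 ≡ 12.
  x = λ² - 18 - 18 = 144 - 36 ≡ 13; y = λ·(18 - 13) - 10 ≡ 12. → (13, 12)
2B = (13, 12).
Finally 3A + 2B:
tangent at (13, 12): λ = (3·13² + 9)/(2·12) ≡ 3/5. 5⁻¹ ≡ 4 (mod 19), so λ ≡ 3·4 ≡ 12.
  x = λ² - 13 - 13 = 144 - 26 ≡ 4; y = λ·(13 - 4) - 12 ≡ 1. → (4, 1)

(4, 1)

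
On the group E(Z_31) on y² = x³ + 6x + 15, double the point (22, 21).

(28, 1)

tangent at (22, 21): λ = (3·22² + 6)/(2·21) ≡ 1/11. 11⁻¹ ≡ 17 (mod 31) since 11·17 = 187 ≡ 1, so λ ≡ 1·17 ≡ 17.
  x = λ² - 22 - 22 = 289 - 44 ≡ 28; y = λ·(22 - 28) - 21 ≡ 1. → (28, 1)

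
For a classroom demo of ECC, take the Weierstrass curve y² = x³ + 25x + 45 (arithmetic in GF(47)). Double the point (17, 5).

tangent at (17, 5): λ = (3·17² + 25)/(2·5) ≡ 46/10. 10⁻¹ ≡ 33 (mod 47), so λ ≡ 46·33 ≡ 14.
  x = λ² - 17 - 17 = 196 - 34 ≡ 21; y = λ·(17 - 21) - 5 ≡ 33. → (21, 33)

(21, 33)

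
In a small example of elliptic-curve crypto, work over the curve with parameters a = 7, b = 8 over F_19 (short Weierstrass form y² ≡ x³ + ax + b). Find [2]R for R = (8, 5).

tangent at (8, 5): λ = (3·8² + 7)/(2·5) ≡ 9/10. 10⁻¹ ≡ 2 (mod 19), so λ ≡ 9·2 ≡ 18.
  x = λ² - 8 - 8 = 324 - 16 ≡ 4; y = λ·(8 - 4) - 5 ≡ 10. → (4, 10)

(4, 10)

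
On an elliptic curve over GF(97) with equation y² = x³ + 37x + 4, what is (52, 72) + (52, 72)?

(15, 65)

tangent at (52, 72): λ = (3·52² + 37)/(2·72) ≡ 1/47. 47⁻¹ ≡ 64 (mod 97) since 47·64 = 3008 ≡ 1, so λ ≡ 1·64 ≡ 64.
  x = λ² - 52 - 52 = 4096 - 104 ≡ 15; y = λ·(52 - 15) - 72 ≡ 65. → (15, 65)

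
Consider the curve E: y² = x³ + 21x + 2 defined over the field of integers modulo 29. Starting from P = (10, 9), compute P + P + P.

Repeated addition: build up to 3P.
2P: tangent at (10, 9): λ = (3·10² + 21)/(2·9) ≡ 2/18. 18⁻¹ ≡ 21 (mod 29), so λ ≡ 2·21 ≡ 13.
  x = λ² - 10 - 10 = 169 - 20 ≡ 4; y = λ·(10 - 4) - 9 ≡ 11. → (4, 11)
3P: (4, 11) + (10, 9). λ = (9 - 11)/(10 - 4) ≡ 27/6 mod 29. 6⁻¹ ≡ 5 (mod 29), so λ ≡ 19.
  x = λ² - 4 - 10 = 361 - 14 ≡ 28; y = λ·(4 - 28) - 11 ≡ 26. → (28, 26)

(28, 26)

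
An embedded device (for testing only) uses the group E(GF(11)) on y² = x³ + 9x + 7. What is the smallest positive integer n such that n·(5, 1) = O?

2P: tangent at (5, 1): λ = (3·5² + 9)/(2·1) ≡ 7/2. 2⁻¹ ≡ 6 (mod 11) since 2·6 = 12 ≡ 1, so λ ≡ 7·6 ≡ 9.
  x = λ² - 5 - 5 = 81 - 10 ≡ 5; y = λ·(5 - 5) - 1 ≡ 10. → (5, 10)
3P: (5, 10) + (5, 1): same x and y₁ ≡ -y₂, so the sum is O.
3P = O, so the order is 3.

3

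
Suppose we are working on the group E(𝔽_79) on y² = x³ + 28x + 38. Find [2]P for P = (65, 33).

tangent at (65, 33): λ = (3·65² + 28)/(2·33) ≡ 63/66. 66⁻¹ ≡ 6 (mod 79) since 66·6 = 396 ≡ 1, so λ ≡ 63·6 ≡ 62.
  x = λ² - 65 - 65 = 3844 - 130 ≡ 1; y = λ·(65 - 1) - 33 ≡ 64. → (1, 64)

(1, 64)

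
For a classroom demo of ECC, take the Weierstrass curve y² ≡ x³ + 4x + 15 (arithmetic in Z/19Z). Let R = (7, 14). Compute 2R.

(9, 1)

tangent at (7, 14): λ = (3·7² + 4)/(2·14) ≡ 18/9. 9⁻¹ ≡ 17 (mod 19) since 9·17 = 153 ≡ 1, so λ ≡ 18·17 ≡ 2.
  x = λ² - 7 - 7 = 4 - 14 ≡ 9; y = λ·(7 - 9) - 14 ≡ 1. → (9, 1)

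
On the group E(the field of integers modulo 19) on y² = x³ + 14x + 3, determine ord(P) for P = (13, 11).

2P: tangent at (13, 11): λ = (3·13² + 14)/(2·11) ≡ 8/3. 3⁻¹ ≡ 13 (mod 19), so λ ≡ 8·13 ≡ 9.
  x = λ² - 13 - 13 = 81 - 26 ≡ 17; y = λ·(13 - 17) - 11 ≡ 10. → (17, 10)
3P: (17, 10) + (13, 11). λ = (11 - 10)/(13 - 17) ≡ 1/15 mod 19. 15⁻¹ ≡ 14 (mod 19) since 15·14 = 210 ≡ 1, so λ ≡ 14.
  x = λ² - 17 - 13 = 196 - 30 ≡ 14; y = λ·(17 - 14) - 10 ≡ 13. → (14, 13)
4P: (14, 13) + (13, 11). λ = (11 - 13)/(13 - 14) ≡ 17/18 mod 19. 18⁻¹ ≡ 18 (mod 19), so λ ≡ 2.
  x = λ² - 14 - 13 = 4 - 27 ≡ 15; y = λ·(14 - 15) - 13 ≡ 4. → (15, 4)
5P: (15, 4) + (13, 11). λ = (11 - 4)/(13 - 15) ≡ 7/17 mod 19. 17⁻¹ ≡ 9 (mod 19), so λ ≡ 6.
  x = λ² - 15 - 13 = 36 - 28 ≡ 8; y = λ·(15 - 8) - 4 ≡ 0. → (8, 0)
6P: (8, 0) + (13, 11). λ = (11 - 0)/(13 - 8) ≡ 11/5 mod 19. 5⁻¹ ≡ 4 (mod 19) since 5·4 = 20 ≡ 1, so λ ≡ 6.
  x = λ² - 8 - 13 = 36 - 21 ≡ 15; y = λ·(8 - 15) - 0 ≡ 15. → (15, 15)
7P: (15, 15) + (13, 11). λ = (11 - 15)/(13 - 15) ≡ 15/17 mod 19. 17⁻¹ ≡ 9 (mod 19), so λ ≡ 2.
  x = λ² - 15 - 13 = 4 - 28 ≡ 14; y = λ·(15 - 14) - 15 ≡ 6. → (14, 6)
8P: (14, 6) + (13, 11). λ = (11 - 6)/(13 - 14) ≡ 5/18 mod 19. 18⁻¹ ≡ 18 (mod 19) since 18·18 = 324 ≡ 1, so λ ≡ 14.
  x = λ² - 14 - 13 = 196 - 27 ≡ 17; y = λ·(14 - 17) - 6 ≡ 9. → (17, 9)
9P: (17, 9) + (13, 11). λ = (11 - 9)/(13 - 17) ≡ 2/15 mod 19. 15⁻¹ ≡ 14 (mod 19), so λ ≡ 9.
  x = λ² - 17 - 13 = 81 - 30 ≡ 13; y = λ·(17 - 13) - 9 ≡ 8. → (13, 8)
10P: (13, 8) + (13, 11): same x and y₁ ≡ -y₂, so the sum is the point at infinity.
10P = the point at infinity, so the order is 10.

10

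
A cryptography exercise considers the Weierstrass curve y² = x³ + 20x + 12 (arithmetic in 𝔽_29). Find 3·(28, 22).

(13, 2)

Write Q = (28, 22).
Repeated addition: build up to 3Q.
2Q: tangent at (28, 22): λ = (3·28² + 20)/(2·22) ≡ 23/15. 15⁻¹ ≡ 2 (mod 29), so λ ≡ 23·2 ≡ 17.
  x = λ² - 28 - 28 = 289 - 56 ≡ 1; y = λ·(28 - 1) - 22 ≡ 2. → (1, 2)
3Q: (1, 2) + (28, 22). λ = (22 - 2)/(28 - 1) ≡ 20/27 mod 29. 27⁻¹ ≡ 14 (mod 29) since 27·14 = 378 ≡ 1, so λ ≡ 19.
  x = λ² - 1 - 28 = 361 - 29 ≡ 13; y = λ·(1 - 13) - 2 ≡ 2. → (13, 2)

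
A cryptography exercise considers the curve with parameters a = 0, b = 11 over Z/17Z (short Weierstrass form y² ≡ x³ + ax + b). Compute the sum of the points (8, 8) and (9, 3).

(8, 8) + (9, 3). λ = (3 - 8)/(9 - 8) ≡ 12/1 mod 17. 1⁻¹ ≡ 1 (mod 17), so λ ≡ 12.
  x = λ² - 8 - 9 = 144 - 17 ≡ 8; y = λ·(8 - 8) - 8 ≡ 9. → (8, 9)

(8, 9)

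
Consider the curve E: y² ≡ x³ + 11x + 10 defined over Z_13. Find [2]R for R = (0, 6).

tangent at (0, 6): λ = (3·0² + 11)/(2·6) ≡ 11/12. 12⁻¹ ≡ 12 (mod 13), so λ ≡ 11·12 ≡ 2.
  x = λ² - 0 - 0 = 4 - 0 ≡ 4; y = λ·(0 - 4) - 6 ≡ 12. → (4, 12)

(4, 12)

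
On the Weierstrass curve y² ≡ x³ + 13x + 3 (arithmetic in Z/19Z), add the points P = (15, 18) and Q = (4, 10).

(15, 18) + (4, 10). λ = (10 - 18)/(4 - 15) ≡ 11/8 mod 19. 8⁻¹ ≡ 12 (mod 19), so λ ≡ 18.
  x = λ² - 15 - 4 = 324 - 19 ≡ 1; y = λ·(15 - 1) - 18 ≡ 6. → (1, 6)

(1, 6)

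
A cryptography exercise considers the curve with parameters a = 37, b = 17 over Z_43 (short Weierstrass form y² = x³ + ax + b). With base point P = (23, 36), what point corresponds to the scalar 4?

(0, 19)

Repeated addition: build up to 4P.
2P: tangent at (23, 36): λ = (3·23² + 37)/(2·36) ≡ 33/29. 29⁻¹ ≡ 3 (mod 43) since 29·3 = 87 ≡ 1, so λ ≡ 33·3 ≡ 13.
  x = λ² - 23 - 23 = 169 - 46 ≡ 37; y = λ·(23 - 37) - 36 ≡ 40. → (37, 40)
3P: (37, 40) + (23, 36). λ = (36 - 40)/(23 - 37) ≡ 39/29 mod 43. 29⁻¹ ≡ 3 (mod 43), so λ ≡ 31.
  x = λ² - 37 - 23 = 961 - 60 ≡ 41; y = λ·(37 - 41) - 40 ≡ 8. → (41, 8)
4P: (41, 8) + (23, 36). λ = (36 - 8)/(23 - 41) ≡ 28/25 mod 43. 25⁻¹ ≡ 31 (mod 43), so λ ≡ 8.
  x = λ² - 41 - 23 = 64 - 64 ≡ 0; y = λ·(41 - 0) - 8 ≡ 19. → (0, 19)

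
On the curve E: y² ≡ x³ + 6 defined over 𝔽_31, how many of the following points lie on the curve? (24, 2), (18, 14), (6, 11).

(24, 2): 2² ≡ 4, rhs ≡ 4 → on.
(18, 14): 14² ≡ 10, rhs ≡ 10 → on.
(6, 11): 11² ≡ 28, rhs ≡ 5 → off.

2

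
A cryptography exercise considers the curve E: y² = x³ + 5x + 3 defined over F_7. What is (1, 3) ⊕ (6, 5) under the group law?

(1, 3) + (6, 5). λ = (5 - 3)/(6 - 1) ≡ 2/5 mod 7. 5⁻¹ ≡ 3 (mod 7), so λ ≡ 6.
  x = λ² - 1 - 6 = 36 - 7 ≡ 1; y = λ·(1 - 1) - 3 ≡ 4. → (1, 4)

(1, 4)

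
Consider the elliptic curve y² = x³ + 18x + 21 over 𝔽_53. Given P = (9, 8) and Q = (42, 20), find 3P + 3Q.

(1, 26)

First 3P:
Repeated addition: build up to 3P.
2P: tangent at (9, 8): λ = (3·9² + 18)/(2·8) ≡ 49/16. 16⁻¹ ≡ 10 (mod 53), so λ ≡ 49·10 ≡ 13.
  x = λ² - 9 - 9 = 169 - 18 ≡ 45; y = λ·(9 - 45) - 8 ≡ 1. → (45, 1)
3P: (45, 1) + (9, 8). λ = (8 - 1)/(9 - 45) ≡ 7/17 mod 53. 17⁻¹ ≡ 25 (mod 53), so λ ≡ 16.
  x = λ² - 45 - 9 = 256 - 54 ≡ 43; y = λ·(45 - 43) - 1 ≡ 31. → (43, 31)
3P = (43, 31).
Next 3Q:
Repeated addition: build up to 3Q.
2Q: tangent at (42, 20): λ = (3·42² + 18)/(2·20) ≡ 10/40. 40⁻¹ ≡ 4 (mod 53), so λ ≡ 10·4 ≡ 40.
  x = λ² - 42 - 42 = 1600 - 84 ≡ 32; y = λ·(42 - 32) - 20 ≡ 9. → (32, 9)
3Q: (32, 9) + (42, 20). λ = (20 - 9)/(42 - 32) ≡ 11/10 mod 53. 10⁻¹ ≡ 16 (mod 53), so λ ≡ 17.
  x = λ² - 32 - 42 = 289 - 74 ≡ 3; y = λ·(32 - 3) - 9 ≡ 7. → (3, 7)
3Q = (3, 7).
Finally 3P + 3Q:
(43, 31) + (3, 7). λ = (7 - 31)/(3 - 43) ≡ 29/13 mod 53. 13⁻¹ ≡ 49 (mod 53) since 13·49 = 637 ≡ 1, so λ ≡ 43.
  x = λ² - 43 - 3 = 1849 - 46 ≡ 1; y = λ·(43 - 1) - 31 ≡ 26. → (1, 26)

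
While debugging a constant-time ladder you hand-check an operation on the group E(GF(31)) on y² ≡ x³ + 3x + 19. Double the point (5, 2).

(6, 25)

tangent at (5, 2): λ = (3·5² + 3)/(2·2) ≡ 16/4. 4⁻¹ ≡ 8 (mod 31), so λ ≡ 16·8 ≡ 4.
  x = λ² - 5 - 5 = 16 - 10 ≡ 6; y = λ·(5 - 6) - 2 ≡ 25. → (6, 25)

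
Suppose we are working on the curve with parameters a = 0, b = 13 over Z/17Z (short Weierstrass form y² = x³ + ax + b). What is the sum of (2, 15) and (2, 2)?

The two points share x = 2 and their y-coordinates satisfy 15 + 2 ≡ 0 (mod 17), so they are inverses. Their sum is O.

O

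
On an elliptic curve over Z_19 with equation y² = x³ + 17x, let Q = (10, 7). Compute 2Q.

tangent at (10, 7): λ = (3·10² + 17)/(2·7) ≡ 13/14. 14⁻¹ ≡ 15 (mod 19), so λ ≡ 13·15 ≡ 5.
  x = λ² - 10 - 10 = 25 - 20 ≡ 5; y = λ·(10 - 5) - 7 ≡ 18. → (5, 18)

(5, 18)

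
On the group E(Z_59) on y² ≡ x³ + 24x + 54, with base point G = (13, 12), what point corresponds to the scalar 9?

(28, 50)

Double-and-add on 9 = (1001)₂. Start with G = (13, 12) for the leading 1-bit.
double: tangent at (13, 12): λ = (3·13² + 24)/(2·12) ≡ 0/24. 24⁻¹ ≡ 32 (mod 59), so λ ≡ 0·32 ≡ 0.
  x = λ² - 13 - 13 = 0 - 26 ≡ 33; y = λ·(13 - 33) - 12 ≡ 47. → (33, 47)
double: tangent at (33, 47): λ = (3·33² + 24)/(2·47) ≡ 46/35. 35⁻¹ ≡ 27 (mod 59) since 35·27 = 945 ≡ 1, so λ ≡ 46·27 ≡ 3.
  x = λ² - 33 - 33 = 9 - 66 ≡ 2; y = λ·(33 - 2) - 47 ≡ 46. → (2, 46)
double: tangent at (2, 46): λ = (3·2² + 24)/(2·46) ≡ 36/33. 33⁻¹ ≡ 34 (mod 59) since 33·34 = 1122 ≡ 1, so λ ≡ 36·34 ≡ 44.
  x = λ² - 2 - 2 = 1936 - 4 ≡ 44; y = λ·(2 - 44) - 46 ≡ 53. → (44, 53)
add G: (44, 53) + (13, 12). λ = (12 - 53)/(13 - 44) ≡ 18/28 mod 59. 28⁻¹ ≡ 19 (mod 59) since 28·19 = 532 ≡ 1, so λ ≡ 47.
  x = λ² - 44 - 13 = 2209 - 57 ≡ 28; y = λ·(44 - 28) - 53 ≡ 50. → (28, 50)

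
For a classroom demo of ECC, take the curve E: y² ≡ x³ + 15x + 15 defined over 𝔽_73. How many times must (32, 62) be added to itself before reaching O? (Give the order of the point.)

2P: tangent at (32, 62): λ = (3·32² + 15)/(2·62) ≡ 21/51. 51⁻¹ ≡ 63 (mod 73) since 51·63 = 3213 ≡ 1, so λ ≡ 21·63 ≡ 9.
  x = λ² - 32 - 32 = 81 - 64 ≡ 17; y = λ·(32 - 17) - 62 ≡ 0. → (17, 0)
3P: (17, 0) + (32, 62). λ = (62 - 0)/(32 - 17) ≡ 62/15 mod 73. 15⁻¹ ≡ 39 (mod 73), so λ ≡ 9.
  x = λ² - 17 - 32 = 81 - 49 ≡ 32; y = λ·(17 - 32) - 0 ≡ 11. → (32, 11)
4P: (32, 11) + (32, 62): same x and y₁ ≡ -y₂, so the sum is O.
4P = O, so the order is 4.

4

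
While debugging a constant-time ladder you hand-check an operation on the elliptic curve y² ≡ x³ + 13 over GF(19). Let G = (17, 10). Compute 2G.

(15, 14)

tangent at (17, 10): λ = (3·17² + 0)/(2·10) ≡ 12/1. 1⁻¹ ≡ 1 (mod 19) since 1·1 = 1 ≡ 1, so λ ≡ 12·1 ≡ 12.
  x = λ² - 17 - 17 = 144 - 34 ≡ 15; y = λ·(17 - 15) - 10 ≡ 14. → (15, 14)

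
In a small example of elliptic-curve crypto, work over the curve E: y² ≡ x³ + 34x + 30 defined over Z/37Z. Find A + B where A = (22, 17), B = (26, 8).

(22, 17) + (26, 8). λ = (8 - 17)/(26 - 22) ≡ 28/4 mod 37. 4⁻¹ ≡ 28 (mod 37) since 4·28 = 112 ≡ 1, so λ ≡ 7.
  x = λ² - 22 - 26 = 49 - 48 ≡ 1; y = λ·(22 - 1) - 17 ≡ 19. → (1, 19)

(1, 19)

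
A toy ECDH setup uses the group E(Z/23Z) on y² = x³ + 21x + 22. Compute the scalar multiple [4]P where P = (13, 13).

(17, 18)

Repeated addition: build up to 4P.
2P: tangent at (13, 13): λ = (3·13² + 21)/(2·13) ≡ 22/3. 3⁻¹ ≡ 8 (mod 23), so λ ≡ 22·8 ≡ 15.
  x = λ² - 13 - 13 = 225 - 26 ≡ 15; y = λ·(13 - 15) - 13 ≡ 3. → (15, 3)
3P: (15, 3) + (13, 13). λ = (13 - 3)/(13 - 15) ≡ 10/21 mod 23. 21⁻¹ ≡ 11 (mod 23), so λ ≡ 18.
  x = λ² - 15 - 13 = 324 - 28 ≡ 20; y = λ·(15 - 20) - 3 ≡ 22. → (20, 22)
4P: (20, 22) + (13, 13). λ = (13 - 22)/(13 - 20) ≡ 14/16 mod 23. 16⁻¹ ≡ 13 (mod 23), so λ ≡ 21.
  x = λ² - 20 - 13 = 441 - 33 ≡ 17; y = λ·(20 - 17) - 22 ≡ 18. → (17, 18)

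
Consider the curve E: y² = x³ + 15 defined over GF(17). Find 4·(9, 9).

Write G = (9, 9).
Repeated addition: build up to 4G.
2G: tangent at (9, 9): λ = (3·9² + 0)/(2·9) ≡ 5/1. 1⁻¹ ≡ 1 (mod 17), so λ ≡ 5·1 ≡ 5.
  x = λ² - 9 - 9 = 25 - 18 ≡ 7; y = λ·(9 - 7) - 9 ≡ 1. → (7, 1)
3G: (7, 1) + (9, 9). λ = (9 - 1)/(9 - 7) ≡ 8/2 mod 17. 2⁻¹ ≡ 9 (mod 17), so λ ≡ 4.
  x = λ² - 7 - 9 = 16 - 16 ≡ 0; y = λ·(7 - 0) - 1 ≡ 10. → (0, 10)
4G: (0, 10) + (9, 9). λ = (9 - 10)/(9 - 0) ≡ 16/9 mod 17. 9⁻¹ ≡ 2 (mod 17), so λ ≡ 15.
  x = λ² - 0 - 9 = 225 - 9 ≡ 12; y = λ·(0 - 12) - 10 ≡ 14. → (12, 14)

(12, 14)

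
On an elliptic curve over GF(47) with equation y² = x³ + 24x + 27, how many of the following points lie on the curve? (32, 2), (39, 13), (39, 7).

1

(32, 2): 2² ≡ 4, rhs ≡ 5 → off.
(39, 13): 13² ≡ 28, rhs ≡ 28 → on.
(39, 7): 7² ≡ 2, rhs ≡ 28 → off.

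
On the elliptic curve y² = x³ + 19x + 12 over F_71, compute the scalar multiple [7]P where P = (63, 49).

(22, 59)

Repeated addition: build up to 7P.
2P: tangent at (63, 49): λ = (3·63² + 19)/(2·49) ≡ 69/27. 27⁻¹ ≡ 50 (mod 71), so λ ≡ 69·50 ≡ 42.
  x = λ² - 63 - 63 = 1764 - 126 ≡ 5; y = λ·(63 - 5) - 49 ≡ 44. → (5, 44)
3P: (5, 44) + (63, 49). λ = (49 - 44)/(63 - 5) ≡ 5/58 mod 71. 58⁻¹ ≡ 60 (mod 71), so λ ≡ 16.
  x = λ² - 5 - 63 = 256 - 68 ≡ 46; y = λ·(5 - 46) - 44 ≡ 10. → (46, 10)
4P: (46, 10) + (63, 49). λ = (49 - 10)/(63 - 46) ≡ 39/17 mod 71. 17⁻¹ ≡ 46 (mod 71), so λ ≡ 19.
  x = λ² - 46 - 63 = 361 - 109 ≡ 39; y = λ·(46 - 39) - 10 ≡ 52. → (39, 52)
5P: (39, 52) + (63, 49). λ = (49 - 52)/(63 - 39) ≡ 68/24 mod 71. 24⁻¹ ≡ 3 (mod 71), so λ ≡ 62.
  x = λ² - 39 - 63 = 3844 - 102 ≡ 50; y = λ·(39 - 50) - 52 ≡ 47. → (50, 47)
6P: (50, 47) + (63, 49). λ = (49 - 47)/(63 - 50) ≡ 2/13 mod 71. 13⁻¹ ≡ 11 (mod 71), so λ ≡ 22.
  x = λ² - 50 - 63 = 484 - 113 ≡ 16; y = λ·(50 - 16) - 47 ≡ 62. → (16, 62)
7P: (16, 62) + (63, 49). λ = (49 - 62)/(63 - 16) ≡ 58/47 mod 71. 47⁻¹ ≡ 68 (mod 71) since 47·68 = 3196 ≡ 1, so λ ≡ 39.
  x = λ² - 16 - 63 = 1521 - 79 ≡ 22; y = λ·(16 - 22) - 62 ≡ 59. → (22, 59)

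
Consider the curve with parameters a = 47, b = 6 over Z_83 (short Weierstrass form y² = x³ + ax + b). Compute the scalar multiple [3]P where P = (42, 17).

Repeated addition: build up to 3P.
2P: tangent at (42, 17): λ = (3·42² + 47)/(2·17) ≡ 27/34. 34⁻¹ ≡ 22 (mod 83) since 34·22 = 748 ≡ 1, so λ ≡ 27·22 ≡ 13.
  x = λ² - 42 - 42 = 169 - 84 ≡ 2; y = λ·(42 - 2) - 17 ≡ 5. → (2, 5)
3P: (2, 5) + (42, 17). λ = (17 - 5)/(42 - 2) ≡ 12/40 mod 83. 40⁻¹ ≡ 27 (mod 83) since 40·27 = 1080 ≡ 1, so λ ≡ 75.
  x = λ² - 2 - 42 = 5625 - 44 ≡ 20; y = λ·(2 - 20) - 5 ≡ 56. → (20, 56)

(20, 56)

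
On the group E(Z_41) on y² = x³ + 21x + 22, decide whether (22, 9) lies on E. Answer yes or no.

y² = 9² ≡ 40; x³ + 21x + 22 = 11132 ≡ 21 (mod 41). 40 ≠ 21.

no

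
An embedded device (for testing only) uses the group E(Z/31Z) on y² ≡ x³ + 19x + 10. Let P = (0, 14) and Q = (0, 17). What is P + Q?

O

The two points share x = 0 and their y-coordinates satisfy 14 + 17 ≡ 0 (mod 31), so they are inverses. Their sum is O.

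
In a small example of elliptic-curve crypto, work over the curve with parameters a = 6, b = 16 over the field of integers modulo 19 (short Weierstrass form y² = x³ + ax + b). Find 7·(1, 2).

(15, 2)

Write P = (1, 2).
Double-and-add on 7 = (111)₂. Start with P = (1, 2) for the leading 1-bit.
double: tangent at (1, 2): λ = (3·1² + 6)/(2·2) ≡ 9/4. 4⁻¹ ≡ 5 (mod 19) since 4·5 = 20 ≡ 1, so λ ≡ 9·5 ≡ 7.
  x = λ² - 1 - 1 = 49 - 2 ≡ 9; y = λ·(1 - 9) - 2 ≡ 18. → (9, 18)
add P: (9, 18) + (1, 2). λ = (2 - 18)/(1 - 9) ≡ 3/11 mod 19. 11⁻¹ ≡ 7 (mod 19) since 11·7 = 77 ≡ 1, so λ ≡ 2.
  x = λ² - 9 - 1 = 4 - 10 ≡ 13; y = λ·(9 - 13) - 18 ≡ 12. → (13, 12)
double: tangent at (13, 12): λ = (3·13² + 6)/(2·12) ≡ 0/5. 5⁻¹ ≡ 4 (mod 19), so λ ≡ 0·4 ≡ 0.
  x = λ² - 13 - 13 = 0 - 26 ≡ 12; y = λ·(13 - 12) - 12 ≡ 7. → (12, 7)
add P: (12, 7) + (1, 2). λ = (2 - 7)/(1 - 12) ≡ 14/8 mod 19. 8⁻¹ ≡ 12 (mod 19) since 8·12 = 96 ≡ 1, so λ ≡ 16.
  x = λ² - 12 - 1 = 256 - 13 ≡ 15; y = λ·(12 - 15) - 7 ≡ 2. → (15, 2)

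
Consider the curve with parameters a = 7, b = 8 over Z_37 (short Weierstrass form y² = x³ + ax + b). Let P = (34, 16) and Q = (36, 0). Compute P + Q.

(31, 34)

(34, 16) + (36, 0). λ = (0 - 16)/(36 - 34) ≡ 21/2 mod 37. 2⁻¹ ≡ 19 (mod 37), so λ ≡ 29.
  x = λ² - 34 - 36 = 841 - 70 ≡ 31; y = λ·(34 - 31) - 16 ≡ 34. → (31, 34)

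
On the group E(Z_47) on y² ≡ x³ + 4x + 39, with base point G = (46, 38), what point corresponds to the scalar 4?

(33, 23)

Double-and-add on 4 = (100)₂. Start with G = (46, 38) for the leading 1-bit.
double: tangent at (46, 38): λ = (3·46² + 4)/(2·38) ≡ 7/29. 29⁻¹ ≡ 13 (mod 47) since 29·13 = 377 ≡ 1, so λ ≡ 7·13 ≡ 44.
  x = λ² - 46 - 46 = 1936 - 92 ≡ 11; y = λ·(46 - 11) - 38 ≡ 45. → (11, 45)
double: tangent at (11, 45): λ = (3·11² + 4)/(2·45) ≡ 38/43. 43⁻¹ ≡ 35 (mod 47), so λ ≡ 38·35 ≡ 14.
  x = λ² - 11 - 11 = 196 - 22 ≡ 33; y = λ·(11 - 33) - 45 ≡ 23. → (33, 23)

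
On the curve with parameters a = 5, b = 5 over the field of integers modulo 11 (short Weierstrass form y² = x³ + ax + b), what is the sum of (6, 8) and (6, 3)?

O

The two points share x = 6 and their y-coordinates satisfy 8 + 3 ≡ 0 (mod 11), so they are inverses. Their sum is O.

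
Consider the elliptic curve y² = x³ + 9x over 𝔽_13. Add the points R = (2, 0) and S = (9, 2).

(5, 1)

(2, 0) + (9, 2). λ = (2 - 0)/(9 - 2) ≡ 2/7 mod 13. 7⁻¹ ≡ 2 (mod 13), so λ ≡ 4.
  x = λ² - 2 - 9 = 16 - 11 ≡ 5; y = λ·(2 - 5) - 0 ≡ 1. → (5, 1)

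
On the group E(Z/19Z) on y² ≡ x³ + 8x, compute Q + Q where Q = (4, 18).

(16, 14)

tangent at (4, 18): λ = (3·4² + 8)/(2·18) ≡ 18/17. 17⁻¹ ≡ 9 (mod 19), so λ ≡ 18·9 ≡ 10.
  x = λ² - 4 - 4 = 100 - 8 ≡ 16; y = λ·(4 - 16) - 18 ≡ 14. → (16, 14)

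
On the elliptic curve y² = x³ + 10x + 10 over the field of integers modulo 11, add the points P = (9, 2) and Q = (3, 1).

(9, 2) + (3, 1). λ = (1 - 2)/(3 - 9) ≡ 10/5 mod 11. 5⁻¹ ≡ 9 (mod 11) since 5·9 = 45 ≡ 1, so λ ≡ 2.
  x = λ² - 9 - 3 = 4 - 12 ≡ 3; y = λ·(9 - 3) - 2 ≡ 10. → (3, 10)

(3, 10)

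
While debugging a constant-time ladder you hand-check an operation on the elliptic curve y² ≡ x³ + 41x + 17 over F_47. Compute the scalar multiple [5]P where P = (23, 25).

Double-and-add on 5 = (101)₂. Start with P = (23, 25) for the leading 1-bit.
double: tangent at (23, 25): λ = (3·23² + 41)/(2·25) ≡ 30/3. 3⁻¹ ≡ 16 (mod 47), so λ ≡ 30·16 ≡ 10.
  x = λ² - 23 - 23 = 100 - 46 ≡ 7; y = λ·(23 - 7) - 25 ≡ 41. → (7, 41)
double: tangent at (7, 41): λ = (3·7² + 41)/(2·41) ≡ 0/35. 35⁻¹ ≡ 43 (mod 47), so λ ≡ 0·43 ≡ 0.
  x = λ² - 7 - 7 = 0 - 14 ≡ 33; y = λ·(7 - 33) - 41 ≡ 6. → (33, 6)
add P: (33, 6) + (23, 25). λ = (25 - 6)/(23 - 33) ≡ 19/37 mod 47. 37⁻¹ ≡ 14 (mod 47) since 37·14 = 518 ≡ 1, so λ ≡ 31.
  x = λ² - 33 - 23 = 961 - 56 ≡ 12; y = λ·(33 - 12) - 6 ≡ 34. → (12, 34)

(12, 34)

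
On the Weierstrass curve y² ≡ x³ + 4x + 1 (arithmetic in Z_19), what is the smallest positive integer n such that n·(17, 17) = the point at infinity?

2P: tangent at (17, 17): λ = (3·17² + 4)/(2·17) ≡ 16/15. 15⁻¹ ≡ 14 (mod 19) since 15·14 = 210 ≡ 1, so λ ≡ 16·14 ≡ 15.
  x = λ² - 17 - 17 = 225 - 34 ≡ 1; y = λ·(17 - 1) - 17 ≡ 14. → (1, 14)
3P: (1, 14) + (17, 17). λ = (17 - 14)/(17 - 1) ≡ 3/16 mod 19. 16⁻¹ ≡ 6 (mod 19), so λ ≡ 18.
  x = λ² - 1 - 17 = 324 - 18 ≡ 2; y = λ·(1 - 2) - 14 ≡ 6. → (2, 6)
4P: (2, 6) + (17, 17). λ = (17 - 6)/(17 - 2) ≡ 11/15 mod 19. 15⁻¹ ≡ 14 (mod 19), so λ ≡ 2.
  x = λ² - 2 - 17 = 4 - 19 ≡ 4; y = λ·(2 - 4) - 6 ≡ 9. → (4, 9)
5P: (4, 9) + (17, 17). λ = (17 - 9)/(17 - 4) ≡ 8/13 mod 19. 13⁻¹ ≡ 3 (mod 19), so λ ≡ 5.
  x = λ² - 4 - 17 = 25 - 21 ≡ 4; y = λ·(4 - 4) - 9 ≡ 10. → (4, 10)
6P: (4, 10) + (17, 17). λ = (17 - 10)/(17 - 4) ≡ 7/13 mod 19. 13⁻¹ ≡ 3 (mod 19) since 13·3 = 39 ≡ 1, so λ ≡ 2.
  x = λ² - 4 - 17 = 4 - 21 ≡ 2; y = λ·(4 - 2) - 10 ≡ 13. → (2, 13)
7P: (2, 13) + (17, 17). λ = (17 - 13)/(17 - 2) ≡ 4/15 mod 19. 15⁻¹ ≡ 14 (mod 19), so λ ≡ 18.
  x = λ² - 2 - 17 = 324 - 19 ≡ 1; y = λ·(2 - 1) - 13 ≡ 5. → (1, 5)
8P: (1, 5) + (17, 17). λ = (17 - 5)/(17 - 1) ≡ 12/16 mod 19. 16⁻¹ ≡ 6 (mod 19), so λ ≡ 15.
  x = λ² - 1 - 17 = 225 - 18 ≡ 17; y = λ·(1 - 17) - 5 ≡ 2. → (17, 2)
9P: (17, 2) + (17, 17): same x and y₁ ≡ -y₂, so the sum is the point at infinity.
9P = the point at infinity, so the order is 9.

9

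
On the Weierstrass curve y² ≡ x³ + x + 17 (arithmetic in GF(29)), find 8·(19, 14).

(6, 23)

Write G = (19, 14).
Repeated addition: build up to 8G.
2G: tangent at (19, 14): λ = (3·19² + 1)/(2·14) ≡ 11/28. 28⁻¹ ≡ 28 (mod 29), so λ ≡ 11·28 ≡ 18.
  x = λ² - 19 - 19 = 324 - 38 ≡ 25; y = λ·(19 - 25) - 14 ≡ 23. → (25, 23)
3G: (25, 23) + (19, 14). λ = (14 - 23)/(19 - 25) ≡ 20/23 mod 29. 23⁻¹ ≡ 24 (mod 29), so λ ≡ 16.
  x = λ² - 25 - 19 = 256 - 44 ≡ 9; y = λ·(25 - 9) - 23 ≡ 1. → (9, 1)
4G: (9, 1) + (19, 14). λ = (14 - 1)/(19 - 9) ≡ 13/10 mod 29. 10⁻¹ ≡ 3 (mod 29), so λ ≡ 10.
  x = λ² - 9 - 19 = 100 - 28 ≡ 14; y = λ·(9 - 14) - 1 ≡ 7. → (14, 7)
5G: (14, 7) + (19, 14). λ = (14 - 7)/(19 - 14) ≡ 7/5 mod 29. 5⁻¹ ≡ 6 (mod 29) since 5·6 = 30 ≡ 1, so λ ≡ 13.
  x = λ² - 14 - 19 = 169 - 33 ≡ 20; y = λ·(14 - 20) - 7 ≡ 2. → (20, 2)
6G: (20, 2) + (19, 14). λ = (14 - 2)/(19 - 20) ≡ 12/28 mod 29. 28⁻¹ ≡ 28 (mod 29), so λ ≡ 17.
  x = λ² - 20 - 19 = 289 - 39 ≡ 18; y = λ·(20 - 18) - 2 ≡ 3. → (18, 3)
7G: (18, 3) + (19, 14). λ = (14 - 3)/(19 - 18) ≡ 11/1 mod 29. 1⁻¹ ≡ 1 (mod 29) since 1·1 = 1 ≡ 1, so λ ≡ 11.
  x = λ² - 18 - 19 = 121 - 37 ≡ 26; y = λ·(18 - 26) - 3 ≡ 25. → (26, 25)
8G: (26, 25) + (19, 14). λ = (14 - 25)/(19 - 26) ≡ 18/22 mod 29. 22⁻¹ ≡ 4 (mod 29) since 22·4 = 88 ≡ 1, so λ ≡ 14.
  x = λ² - 26 - 19 = 196 - 45 ≡ 6; y = λ·(26 - 6) - 25 ≡ 23. → (6, 23)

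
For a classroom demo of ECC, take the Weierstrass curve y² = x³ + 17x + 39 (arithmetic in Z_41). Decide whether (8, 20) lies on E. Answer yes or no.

yes

y² = 20² ≡ 31; x³ + 17x + 39 = 687 ≡ 31 (mod 41). 31 = 31.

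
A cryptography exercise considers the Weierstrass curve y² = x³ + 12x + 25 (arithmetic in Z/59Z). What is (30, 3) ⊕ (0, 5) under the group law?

(45, 57)

(30, 3) + (0, 5). λ = (5 - 3)/(0 - 30) ≡ 2/29 mod 59. 29⁻¹ ≡ 57 (mod 59), so λ ≡ 55.
  x = λ² - 30 - 0 = 3025 - 30 ≡ 45; y = λ·(30 - 45) - 3 ≡ 57. → (45, 57)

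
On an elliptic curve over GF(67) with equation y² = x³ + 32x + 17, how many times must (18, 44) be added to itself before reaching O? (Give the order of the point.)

2P: tangent at (18, 44): λ = (3·18² + 32)/(2·44) ≡ 66/21. 21⁻¹ ≡ 16 (mod 67) since 21·16 = 336 ≡ 1, so λ ≡ 66·16 ≡ 51.
  x = λ² - 18 - 18 = 2601 - 36 ≡ 19; y = λ·(18 - 19) - 44 ≡ 39. → (19, 39)
3P: (19, 39) + (18, 44). λ = (44 - 39)/(18 - 19) ≡ 5/66 mod 67. 66⁻¹ ≡ 66 (mod 67) since 66·66 = 4356 ≡ 1, so λ ≡ 62.
  x = λ² - 19 - 18 = 3844 - 37 ≡ 55; y = λ·(19 - 55) - 39 ≡ 7. → (55, 7)
4P: (55, 7) + (18, 44). λ = (44 - 7)/(18 - 55) ≡ 37/30 mod 67. 30⁻¹ ≡ 38 (mod 67), so λ ≡ 66.
  x = λ² - 55 - 18 = 4356 - 73 ≡ 62; y = λ·(55 - 62) - 7 ≡ 0. → (62, 0)
5P: (62, 0) + (18, 44). λ = (44 - 0)/(18 - 62) ≡ 44/23 mod 67. 23⁻¹ ≡ 35 (mod 67), so λ ≡ 66.
  x = λ² - 62 - 18 = 4356 - 80 ≡ 55; y = λ·(62 - 55) - 0 ≡ 60. → (55, 60)
6P: (55, 60) + (18, 44). λ = (44 - 60)/(18 - 55) ≡ 51/30 mod 67. 30⁻¹ ≡ 38 (mod 67), so λ ≡ 62.
  x = λ² - 55 - 18 = 3844 - 73 ≡ 19; y = λ·(55 - 19) - 60 ≡ 28. → (19, 28)
7P: (19, 28) + (18, 44). λ = (44 - 28)/(18 - 19) ≡ 16/66 mod 67. 66⁻¹ ≡ 66 (mod 67) since 66·66 = 4356 ≡ 1, so λ ≡ 51.
  x = λ² - 19 - 18 = 2601 - 37 ≡ 18; y = λ·(19 - 18) - 28 ≡ 23. → (18, 23)
8P: (18, 23) + (18, 44): same x and y₁ ≡ -y₂, so the sum is O.
8P = O, so the order is 8.

8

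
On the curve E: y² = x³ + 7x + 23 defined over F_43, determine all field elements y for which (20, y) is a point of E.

6, 37

x³ + 7x + 23 = 8163 ≡ 36 (mod 43).
Square roots of 36 mod 43: 6 and 37 (since 6² = 36 ≡ 36).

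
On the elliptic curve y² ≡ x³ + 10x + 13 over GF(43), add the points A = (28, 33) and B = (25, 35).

(0, 20)

(28, 33) + (25, 35). λ = (35 - 33)/(25 - 28) ≡ 2/40 mod 43. 40⁻¹ ≡ 14 (mod 43), so λ ≡ 28.
  x = λ² - 28 - 25 = 784 - 53 ≡ 0; y = λ·(28 - 0) - 33 ≡ 20. → (0, 20)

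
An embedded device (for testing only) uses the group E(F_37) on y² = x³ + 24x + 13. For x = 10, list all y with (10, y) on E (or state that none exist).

x³ + 24x + 13 = 1253 ≡ 32 (mod 37).
32 is a non-residue mod 37; no y exists.

none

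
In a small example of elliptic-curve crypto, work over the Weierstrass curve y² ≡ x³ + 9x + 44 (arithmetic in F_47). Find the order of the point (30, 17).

7

2P: tangent at (30, 17): λ = (3·30² + 9)/(2·17) ≡ 30/34. 34⁻¹ ≡ 18 (mod 47), so λ ≡ 30·18 ≡ 23.
  x = λ² - 30 - 30 = 529 - 60 ≡ 46; y = λ·(30 - 46) - 17 ≡ 38. → (46, 38)
3P: (46, 38) + (30, 17). λ = (17 - 38)/(30 - 46) ≡ 26/31 mod 47. 31⁻¹ ≡ 44 (mod 47) since 31·44 = 1364 ≡ 1, so λ ≡ 16.
  x = λ² - 46 - 30 = 256 - 76 ≡ 39; y = λ·(46 - 39) - 38 ≡ 27. → (39, 27)
4P: (39, 27) + (30, 17). λ = (17 - 27)/(30 - 39) ≡ 37/38 mod 47. 38⁻¹ ≡ 26 (mod 47), so λ ≡ 22.
  x = λ² - 39 - 30 = 484 - 69 ≡ 39; y = λ·(39 - 39) - 27 ≡ 20. → (39, 20)
5P: (39, 20) + (30, 17). λ = (17 - 20)/(30 - 39) ≡ 44/38 mod 47. 38⁻¹ ≡ 26 (mod 47), so λ ≡ 16.
  x = λ² - 39 - 30 = 256 - 69 ≡ 46; y = λ·(39 - 46) - 20 ≡ 9. → (46, 9)
6P: (46, 9) + (30, 17). λ = (17 - 9)/(30 - 46) ≡ 8/31 mod 47. 31⁻¹ ≡ 44 (mod 47), so λ ≡ 23.
  x = λ² - 46 - 30 = 529 - 76 ≡ 30; y = λ·(46 - 30) - 9 ≡ 30. → (30, 30)
7P: (30, 30) + (30, 17): same x and y₁ ≡ -y₂, so the sum is 𝒪.
7P = 𝒪, so the order is 7.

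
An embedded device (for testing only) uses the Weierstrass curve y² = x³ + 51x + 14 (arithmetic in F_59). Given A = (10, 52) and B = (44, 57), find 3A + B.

(41, 7)

First 3A:
Repeated addition: build up to 3A.
2A: tangent at (10, 52): λ = (3·10² + 51)/(2·52) ≡ 56/45. 45⁻¹ ≡ 21 (mod 59) since 45·21 = 945 ≡ 1, so λ ≡ 56·21 ≡ 55.
  x = λ² - 10 - 10 = 3025 - 20 ≡ 55; y = λ·(10 - 55) - 52 ≡ 10. → (55, 10)
3A: (55, 10) + (10, 52). λ = (52 - 10)/(10 - 55) ≡ 42/14 mod 59. 14⁻¹ ≡ 38 (mod 59), so λ ≡ 3.
  x = λ² - 55 - 10 = 9 - 65 ≡ 3; y = λ·(55 - 3) - 10 ≡ 28. → (3, 28)
3A = (3, 28).
Finally 3A + B:
(3, 28) + (44, 57). λ = (57 - 28)/(44 - 3) ≡ 29/41 mod 59. 41⁻¹ ≡ 36 (mod 59), so λ ≡ 41.
  x = λ² - 3 - 44 = 1681 - 47 ≡ 41; y = λ·(3 - 41) - 28 ≡ 7. → (41, 7)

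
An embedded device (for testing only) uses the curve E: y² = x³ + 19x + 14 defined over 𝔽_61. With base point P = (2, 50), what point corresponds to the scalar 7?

Repeated addition: build up to 7P.
2P: tangent at (2, 50): λ = (3·2² + 19)/(2·50) ≡ 31/39. 39⁻¹ ≡ 36 (mod 61), so λ ≡ 31·36 ≡ 18.
  x = λ² - 2 - 2 = 324 - 4 ≡ 15; y = λ·(2 - 15) - 50 ≡ 21. → (15, 21)
3P: (15, 21) + (2, 50). λ = (50 - 21)/(2 - 15) ≡ 29/48 mod 61. 48⁻¹ ≡ 14 (mod 61) since 48·14 = 672 ≡ 1, so λ ≡ 40.
  x = λ² - 15 - 2 = 1600 - 17 ≡ 58; y = λ·(15 - 58) - 21 ≡ 28. → (58, 28)
4P: (58, 28) + (2, 50). λ = (50 - 28)/(2 - 58) ≡ 22/5 mod 61. 5⁻¹ ≡ 49 (mod 61), so λ ≡ 41.
  x = λ² - 58 - 2 = 1681 - 60 ≡ 35; y = λ·(58 - 35) - 28 ≡ 0. → (35, 0)
5P: (35, 0) + (2, 50). λ = (50 - 0)/(2 - 35) ≡ 50/28 mod 61. 28⁻¹ ≡ 24 (mod 61), so λ ≡ 41.
  x = λ² - 35 - 2 = 1681 - 37 ≡ 58; y = λ·(35 - 58) - 0 ≡ 33. → (58, 33)
6P: (58, 33) + (2, 50). λ = (50 - 33)/(2 - 58) ≡ 17/5 mod 61. 5⁻¹ ≡ 49 (mod 61), so λ ≡ 40.
  x = λ² - 58 - 2 = 1600 - 60 ≡ 15; y = λ·(58 - 15) - 33 ≡ 40. → (15, 40)
7P: (15, 40) + (2, 50). λ = (50 - 40)/(2 - 15) ≡ 10/48 mod 61. 48⁻¹ ≡ 14 (mod 61), so λ ≡ 18.
  x = λ² - 15 - 2 = 324 - 17 ≡ 2; y = λ·(15 - 2) - 40 ≡ 11. → (2, 11)

(2, 11)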